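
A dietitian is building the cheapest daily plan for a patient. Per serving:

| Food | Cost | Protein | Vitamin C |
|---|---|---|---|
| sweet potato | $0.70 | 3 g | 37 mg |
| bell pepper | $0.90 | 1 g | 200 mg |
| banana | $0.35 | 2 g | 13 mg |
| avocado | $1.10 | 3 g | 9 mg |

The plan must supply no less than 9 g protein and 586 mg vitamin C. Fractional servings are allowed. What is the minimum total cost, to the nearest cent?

At the optimum either one food covers both requirements or two foods hit both targets exactly; no other combination can be cheaper.
sweet potato only: max(9/3, 586/37) = 15.84 servings → $11.09.
bell pepper only: max(9/1, 586/200) = 9 servings → $8.10.
banana only: max(9/2, 586/13) = 45.08 servings → $15.78.
avocado only: max(9/3, 586/9) = 65.11 servings → $71.62.
sweet potato + bell pepper with both tight: 2.156 servings and 2.531 servings → $3.79.
sweet potato + banana with both targets exact would need a negative amount; discard.
sweet potato + avocado: the both-tight solution has a negative serving — not a feasible corner.
bell pepper + banana with both tight: 2.726 servings and 3.137 servings → $3.55.
bell pepper + avocado with both tight: 2.838 servings and 2.054 servings → $4.81.
banana + avocado with both targets exact would need a negative amount; discard.
The minimum over all feasible corners is $3.55.

$3.55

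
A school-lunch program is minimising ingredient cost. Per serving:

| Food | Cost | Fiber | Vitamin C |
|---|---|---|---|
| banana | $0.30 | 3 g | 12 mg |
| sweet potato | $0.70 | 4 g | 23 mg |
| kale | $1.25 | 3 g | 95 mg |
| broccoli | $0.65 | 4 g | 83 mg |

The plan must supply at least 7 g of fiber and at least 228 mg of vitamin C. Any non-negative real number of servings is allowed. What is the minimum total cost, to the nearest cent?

This is a tiny linear program; its minimum lies at a vertex of the feasible set. List the vertices and price them.
banana only: max(7/3, 228/12) = 19 servings → $5.70.
sweet potato only: max(7/4, 228/23) = 9.913 servings → $6.94.
kale only: max(7/3, 228/95) = 2.4 servings → $3.00.
broccoli only: max(7/4, 228/83) = 2.747 servings → $1.79.
banana + sweet potato: the both-tight solution has a negative serving — not a feasible corner.
banana + kale: intersection lies outside the first quadrant.
banana + broccoli: intersection lies outside the first quadrant.
sweet potato + kale: intersection lies outside the first quadrant.
sweet potato + broccoli with both targets exact would need a negative amount; discard.
kale + broccoli: intersection lies outside the first quadrant.
Cheapest feasible corner: $1.79.

$1.79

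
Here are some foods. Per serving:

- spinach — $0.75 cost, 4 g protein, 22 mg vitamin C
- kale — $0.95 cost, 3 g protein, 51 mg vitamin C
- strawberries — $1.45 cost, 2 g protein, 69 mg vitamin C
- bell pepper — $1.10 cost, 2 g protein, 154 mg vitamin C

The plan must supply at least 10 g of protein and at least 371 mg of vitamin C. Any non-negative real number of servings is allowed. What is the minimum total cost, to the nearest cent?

spinach only: max(10/4, 371/22) = 16.86 servings → $12.65.
kale only: max(10/3, 371/51) = 7.275 servings → $6.91.
strawberries only: max(10/2, 371/69) = 5.377 servings → $7.80.
bell pepper only: max(10/2, 371/154) = 5 servings → $5.50.
spinach + kale with both targets exact would need a negative amount; discard.
spinach + strawberries with both targets exact would need a negative amount; discard.
spinach + bell pepper with both tight: 1.395 servings and 2.21 servings → $3.48.
kale + strawberries with both targets exact would need a negative amount; discard.
kale + bell pepper with both tight: 2.217 servings and 1.675 servings → $3.95.
strawberries + bell pepper with both tight: 4.694 servings and 0.3059 servings → $7.14.
So the least-cost plan costs $3.48.

$3.48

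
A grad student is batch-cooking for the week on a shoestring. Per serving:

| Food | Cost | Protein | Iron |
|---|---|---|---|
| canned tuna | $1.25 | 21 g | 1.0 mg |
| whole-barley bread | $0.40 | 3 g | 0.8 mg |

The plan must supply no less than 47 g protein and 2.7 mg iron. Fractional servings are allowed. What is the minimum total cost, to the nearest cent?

$2.95

Compare the cost at each extreme point of the feasible region.
canned tuna only: max(47/21, 2.7/1.0) = 2.7 servings → $3.38.
whole-barley bread only: max(47/3, 2.7/0.8) = 15.67 servings → $6.27.
canned tuna + whole-barley bread with both tight: 2.138 servings and 0.7029 servings → $2.95.
Cheapest feasible corner: $2.95.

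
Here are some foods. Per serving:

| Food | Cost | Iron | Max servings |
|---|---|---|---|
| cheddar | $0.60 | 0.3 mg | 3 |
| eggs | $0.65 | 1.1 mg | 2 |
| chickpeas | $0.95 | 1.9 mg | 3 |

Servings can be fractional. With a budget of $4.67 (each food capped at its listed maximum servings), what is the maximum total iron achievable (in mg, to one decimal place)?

8.2 mg

Iron per dollar: chickpeas 2, eggs 1.692, cheddar 0.5.
Take 3 servings of chickpeas: spends $2.85, +5.7 mg iron (running total 5.7 mg).
Take 2 servings of eggs: spends $1.30, +2.2 mg iron (running total 7.9 mg).
Take 0.8667 servings of cheddar: spends $0.52, +0.3 mg iron (running total 8.2 mg).
Filling greedily by iron-per-dollar is optimal for one linear limit, giving 8.2 mg.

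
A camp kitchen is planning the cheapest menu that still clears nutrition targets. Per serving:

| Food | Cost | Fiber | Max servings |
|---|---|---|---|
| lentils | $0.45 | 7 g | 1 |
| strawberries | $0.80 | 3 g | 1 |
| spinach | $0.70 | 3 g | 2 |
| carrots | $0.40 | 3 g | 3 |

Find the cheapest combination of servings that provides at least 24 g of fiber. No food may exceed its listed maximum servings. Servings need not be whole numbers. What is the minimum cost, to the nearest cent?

$3.58

Cost per g of fiber: lentils $0.0643, carrots $0.1333, spinach $0.2333, strawberries $0.2667.
Take 1 serving of lentils: +7.0 g fiber for $0.45 (total $0.45, still need 17.0 g).
Take 3 servings of carrots: +9.0 g fiber for $1.20 (total $1.65, still need 8.0 g).
Take 2 servings of spinach: +6.0 g fiber for $1.40 (total $3.05, still need 2.0 g).
Take 0.6667 servings of strawberries: +2.0 g fiber for $0.53 (total $3.58, still need 0.0 g).
Greedy by cheapest-per-g is optimal for a single linear constraint, so the minimum cost is $3.58.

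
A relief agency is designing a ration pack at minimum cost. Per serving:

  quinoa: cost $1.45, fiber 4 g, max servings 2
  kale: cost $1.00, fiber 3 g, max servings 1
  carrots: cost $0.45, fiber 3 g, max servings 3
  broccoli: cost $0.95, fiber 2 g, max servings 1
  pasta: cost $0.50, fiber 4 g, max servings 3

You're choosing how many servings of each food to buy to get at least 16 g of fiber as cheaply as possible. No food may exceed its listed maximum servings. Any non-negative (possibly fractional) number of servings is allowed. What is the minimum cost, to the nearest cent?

Cost per g of fiber: pasta $0.1250, carrots $0.1500, kale $0.3333, quinoa $0.3625, broccoli $0.4750.
Take 3 servings of pasta: +12.0 g fiber for $1.50 (total $1.50, still need 4.0 g).
Take 1.333 servings of carrots: +4.0 g fiber for $0.60 (total $2.10, still need 0.0 g).
Filling from the cheapest source first is optimal under one linear minimum: $2.10.

$2.10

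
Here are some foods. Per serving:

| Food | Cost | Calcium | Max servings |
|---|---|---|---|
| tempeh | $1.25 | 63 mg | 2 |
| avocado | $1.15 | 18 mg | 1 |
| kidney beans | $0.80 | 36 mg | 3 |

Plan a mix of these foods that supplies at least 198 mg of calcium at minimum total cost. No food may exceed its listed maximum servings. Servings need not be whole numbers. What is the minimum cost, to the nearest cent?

Cost per mg of calcium: tempeh $0.0198, kidney beans $0.0222, avocado $0.0639.
Take 2 servings of tempeh: +126.0 mg calcium for $2.50 (total $2.50, still need 72.0 mg).
Take 2 servings of kidney beans: +72.0 mg calcium for $1.60 (total $4.10, still need 0.0 mg).
Filling from the cheapest source first is optimal under one linear minimum: $4.10.

$4.10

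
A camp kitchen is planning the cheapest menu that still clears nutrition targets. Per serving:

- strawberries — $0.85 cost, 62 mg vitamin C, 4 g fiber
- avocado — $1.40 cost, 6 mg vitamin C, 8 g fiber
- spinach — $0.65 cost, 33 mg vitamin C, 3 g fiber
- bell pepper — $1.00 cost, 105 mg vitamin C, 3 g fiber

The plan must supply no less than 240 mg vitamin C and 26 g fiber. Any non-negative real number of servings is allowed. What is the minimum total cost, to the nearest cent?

$5.11

An LP optimum is at a vertex; with two nutrient constraints at most two foods are used. Check each candidate.
strawberries only: max(240/62, 26/4) = 6.5 servings → $5.53.
avocado only: max(240/6, 26/8) = 40 servings → $56.00.
spinach only: max(240/33, 26/3) = 8.667 servings → $5.63.
bell pepper only: max(240/105, 26/3) = 8.667 servings → $8.67.
strawberries + avocado with both tight: 3.737 servings and 1.381 servings → $5.11.
strawberries + spinach: intersection lies outside the first quadrant.
strawberries + bell pepper: intersection lies outside the first quadrant.
avocado + spinach with both tight: 0.561 servings and 7.171 servings → $5.45.
avocado + bell pepper with both tight: 2.445 servings and 2.146 servings → $5.57.
spinach + bell pepper with both targets exact would need a negative amount; discard.
The minimum over all feasible corners is $5.11.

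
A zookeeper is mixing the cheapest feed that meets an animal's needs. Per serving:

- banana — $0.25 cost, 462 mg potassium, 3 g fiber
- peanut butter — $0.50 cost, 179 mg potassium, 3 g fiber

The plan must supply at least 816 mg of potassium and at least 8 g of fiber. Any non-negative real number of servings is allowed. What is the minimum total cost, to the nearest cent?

$0.67

Two binding constraints pin down two serving amounts, so the optimal mix uses at most two foods. The candidates are each food alone (scaled to the tighter of potassium/fiber) and each pair with both constraints tight.
banana only: max(816/462, 8/3) = 2.667 servings → $0.67.
peanut butter only: max(816/179, 8/3) = 4.559 servings → $2.28.
banana + peanut butter with both tight: 1.197 servings and 1.47 servings → $1.03.
So the least-cost plan costs $0.67.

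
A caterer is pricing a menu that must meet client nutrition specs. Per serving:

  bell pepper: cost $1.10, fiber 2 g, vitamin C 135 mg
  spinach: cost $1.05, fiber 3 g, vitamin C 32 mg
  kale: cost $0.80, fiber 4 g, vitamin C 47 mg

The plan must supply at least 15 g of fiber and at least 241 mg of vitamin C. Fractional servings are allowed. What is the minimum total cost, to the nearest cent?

$3.41

A basic optimal solution has at most two foods positive. Try each food alone and each pair with both targets met exactly.
bell pepper only: max(15/2, 241/135) = 7.5 servings → $8.25.
spinach only: max(15/3, 241/32) = 7.531 servings → $7.91.
kale only: max(15/4, 241/47) = 5.128 servings → $4.10.
bell pepper + spinach with both tight: 0.7126 servings and 4.525 servings → $5.54.
bell pepper + kale with both tight: 0.5807 servings and 3.46 servings → $3.41.
spinach + kale: intersection lies outside the first quadrant.
Cheapest feasible corner: $3.41.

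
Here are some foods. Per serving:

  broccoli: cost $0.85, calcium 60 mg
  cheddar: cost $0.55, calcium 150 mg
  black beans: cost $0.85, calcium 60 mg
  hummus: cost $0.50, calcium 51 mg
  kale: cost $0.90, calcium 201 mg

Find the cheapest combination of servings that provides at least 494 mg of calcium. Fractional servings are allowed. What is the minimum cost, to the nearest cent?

Cost per mg of calcium: cheddar $0.0037, kale $0.0045, hummus $0.0098, broccoli $0.0142, black beans $0.0142.
With no serving limits, use only cheddar: 494 mg / 150 mg = 3.293 servings × $0.55 = $1.81.

$1.81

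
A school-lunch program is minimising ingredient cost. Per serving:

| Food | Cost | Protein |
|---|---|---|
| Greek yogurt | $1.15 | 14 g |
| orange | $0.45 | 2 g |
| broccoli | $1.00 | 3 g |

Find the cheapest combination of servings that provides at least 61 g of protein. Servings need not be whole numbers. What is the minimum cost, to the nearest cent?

Cost per g of protein: Greek yogurt $0.0821, orange $0.2250, broccoli $0.3333.
With no serving limits, use only Greek yogurt: 61 g / 14 g = 4.357 servings × $1.15 = $5.01.

$5.01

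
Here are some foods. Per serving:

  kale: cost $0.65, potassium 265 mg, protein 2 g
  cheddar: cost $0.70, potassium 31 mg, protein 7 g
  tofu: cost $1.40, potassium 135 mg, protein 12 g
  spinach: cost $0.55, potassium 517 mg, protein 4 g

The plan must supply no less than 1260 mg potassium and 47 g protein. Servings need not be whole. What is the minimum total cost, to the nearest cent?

Check every corner: each single food scaled to meet both minima, and each pair solved so both constraints bind.
kale only: max(1260/265, 47/2) = 23.5 servings → $15.28.
cheddar only: max(1260/31, 47/7) = 40.65 servings → $28.45.
tofu only: max(1260/135, 47/12) = 9.333 servings → $13.07.
spinach only: max(1260/517, 47/4) = 11.75 servings → $6.46.
kale + cheddar with both tight: 4.107 servings and 5.541 servings → $6.55.
kale + tofu with both tight: 3.015 servings and 3.414 servings → $6.74.
kale + spinach with both targets exact would need a negative amount; discard.
cheddar + tofu: intersection lies outside the first quadrant.
cheddar + spinach with both tight: 5.51 servings and 2.107 servings → $5.02.
tofu + spinach with both tight: 3.4 servings and 1.549 servings → $5.61.
Cheapest feasible corner: $5.02.

$5.02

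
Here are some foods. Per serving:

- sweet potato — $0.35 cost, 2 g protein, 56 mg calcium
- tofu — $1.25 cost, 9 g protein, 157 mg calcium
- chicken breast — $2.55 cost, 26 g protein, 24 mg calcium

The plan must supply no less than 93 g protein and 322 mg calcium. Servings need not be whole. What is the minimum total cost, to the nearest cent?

$9.70

Compare the cost at each extreme point of the feasible region.
sweet potato only: max(93/2, 322/56) = 46.5 servings → $16.27.
tofu only: max(93/9, 322/157) = 10.33 servings → $12.92.
chicken breast only: max(93/26, 322/24) = 13.42 servings → $34.21.
sweet potato + tofu: the both-tight solution has a negative serving — not a feasible corner.
sweet potato + chicken breast with both tight: 4.361 servings and 3.241 servings → $9.79.
tofu + chicken breast with both tight: 1.588 servings and 3.027 servings → $9.70.
So the least-cost plan costs $9.70.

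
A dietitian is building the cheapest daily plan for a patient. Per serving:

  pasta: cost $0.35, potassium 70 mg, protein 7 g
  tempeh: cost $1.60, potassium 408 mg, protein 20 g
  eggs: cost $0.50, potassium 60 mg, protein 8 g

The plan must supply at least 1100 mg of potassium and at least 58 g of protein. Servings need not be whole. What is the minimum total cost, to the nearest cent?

With two linear requirements the optimum uses one or two foods; enumerate the corners.
pasta only: max(1100/70, 58/7) = 15.71 servings → $5.50.
tempeh only: max(1100/408, 58/20) = 2.9 servings → $4.64.
eggs only: max(1100/60, 58/8) = 18.33 servings → $9.17.
pasta + tempeh with both tight: 1.143 servings and 2.5 servings → $4.40.
pasta + eggs: intersection lies outside the first quadrant.
tempeh + eggs with both tight: 2.578 servings and 0.8062 servings → $4.53.
Cheapest feasible corner: $4.40.

$4.40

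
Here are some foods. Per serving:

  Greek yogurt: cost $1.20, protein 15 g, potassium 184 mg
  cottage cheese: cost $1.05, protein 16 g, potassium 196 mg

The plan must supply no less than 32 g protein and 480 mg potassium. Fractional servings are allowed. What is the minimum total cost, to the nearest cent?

With two linear requirements the optimum uses one or two foods; enumerate the corners.
Greek yogurt only: max(32/15, 480/184) = 2.609 servings → $3.13.
cottage cheese only: max(32/16, 480/196) = 2.449 servings → $2.57.
Greek yogurt + cottage cheese: the both-tight solution has a negative serving — not a feasible corner.
Cheapest feasible corner: $2.57.

$2.57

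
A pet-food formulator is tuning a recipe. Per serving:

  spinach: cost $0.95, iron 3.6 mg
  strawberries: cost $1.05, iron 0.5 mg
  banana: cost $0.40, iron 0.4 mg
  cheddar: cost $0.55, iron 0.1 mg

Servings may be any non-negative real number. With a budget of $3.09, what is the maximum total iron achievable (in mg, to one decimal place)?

11.7 mg

Iron per dollar: spinach 3.789, banana 1, strawberries 0.4762, cheddar 0.1818.
With no serving limits, spend the whole cost allowance on spinach: $3.09 / $0.95 × 3.6 mg = 11.7 mg.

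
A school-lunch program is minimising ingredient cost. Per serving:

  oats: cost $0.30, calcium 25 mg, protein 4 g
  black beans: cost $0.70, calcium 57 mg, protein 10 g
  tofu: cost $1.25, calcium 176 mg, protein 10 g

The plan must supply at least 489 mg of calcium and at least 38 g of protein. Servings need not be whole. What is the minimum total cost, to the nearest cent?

Check every corner: each single food scaled to meet both minima, and each pair solved so both constraints bind.
oats only: max(489/25, 38/4) = 19.56 servings → $5.87.
black beans only: max(489/57, 38/10) = 8.579 servings → $6.01.
tofu only: max(489/176, 38/10) = 3.8 servings → $4.75.
oats + black beans: the both-tight solution has a negative serving — not a feasible corner.
oats + tofu with both tight: 3.96 servings and 2.216 servings → $3.96.
black beans + tofu with both tight: 1.511 servings and 2.289 servings → $3.92.
The minimum over all feasible corners is $3.92.

$3.92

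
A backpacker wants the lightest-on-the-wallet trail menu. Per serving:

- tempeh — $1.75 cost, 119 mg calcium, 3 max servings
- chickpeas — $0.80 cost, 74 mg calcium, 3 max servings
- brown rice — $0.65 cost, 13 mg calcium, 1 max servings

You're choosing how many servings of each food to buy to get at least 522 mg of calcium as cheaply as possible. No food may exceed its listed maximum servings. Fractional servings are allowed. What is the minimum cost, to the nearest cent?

Cost per mg of calcium: chickpeas $0.0108, tempeh $0.0147, brown rice $0.0500.
Take 3 servings of chickpeas: +222.0 mg calcium for $2.40 (total $2.40, still need 300.0 mg).
Take 2.521 servings of tempeh: +300.0 mg calcium for $4.41 (total $6.81, still need 0.0 mg).
Filling from the cheapest source first is optimal under one linear minimum: $6.81.

$6.81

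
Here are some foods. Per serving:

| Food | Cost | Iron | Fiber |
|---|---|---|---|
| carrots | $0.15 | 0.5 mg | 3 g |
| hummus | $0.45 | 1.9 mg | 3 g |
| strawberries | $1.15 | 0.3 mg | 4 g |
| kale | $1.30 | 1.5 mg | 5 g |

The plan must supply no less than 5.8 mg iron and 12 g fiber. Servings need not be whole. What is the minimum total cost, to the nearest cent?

$1.41

A basic optimal solution has at most two foods positive. Try each food alone and each pair with both targets met exactly.
carrots only: max(5.8/0.5, 12/3) = 11.6 servings → $1.74.
hummus only: max(5.8/1.9, 12/3) = 4 servings → $1.80.
strawberries only: max(5.8/0.3, 12/4) = 19.33 servings → $22.23.
kale only: max(5.8/1.5, 12/5) = 3.867 servings → $5.03.
carrots + hummus with both tight: 1.286 servings and 2.714 servings → $1.41.
carrots + strawberries: the both-tight solution has a negative serving — not a feasible corner.
carrots + kale with both targets exact would need a negative amount; discard.
hummus + strawberries with both tight: 2.925 servings and 0.806 servings → $2.24.
hummus + kale with both tight: 2.2 servings and 1.08 servings → $2.39.
strawberries + kale: intersection lies outside the first quadrant.
The minimum over all feasible corners is $1.41.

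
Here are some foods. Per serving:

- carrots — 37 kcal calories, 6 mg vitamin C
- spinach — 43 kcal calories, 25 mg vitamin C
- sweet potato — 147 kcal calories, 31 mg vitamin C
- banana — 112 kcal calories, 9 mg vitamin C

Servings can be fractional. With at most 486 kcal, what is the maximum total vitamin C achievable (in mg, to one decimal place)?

282.6 mg

Vitamin C per kcal: spinach 0.5814, sweet potato 0.2109, carrots 0.1622, banana 0.08036.
With no serving limits, spend the whole calories allowance on spinach: 486 kcal / 43 kcal × 25 mg = 282.6 mg.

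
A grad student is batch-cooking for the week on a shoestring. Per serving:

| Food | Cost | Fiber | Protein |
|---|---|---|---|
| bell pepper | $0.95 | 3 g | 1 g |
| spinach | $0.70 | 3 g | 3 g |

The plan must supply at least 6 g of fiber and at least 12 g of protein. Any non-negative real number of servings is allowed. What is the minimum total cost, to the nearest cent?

With two linear requirements the optimum uses one or two foods; enumerate the corners.
bell pepper only: max(6/3, 12/1) = 12 servings → $11.40.
spinach only: max(6/3, 12/3) = 4 servings → $2.80.
bell pepper + spinach with both targets exact would need a negative amount; discard.
Cheapest feasible corner: $2.80.

$2.80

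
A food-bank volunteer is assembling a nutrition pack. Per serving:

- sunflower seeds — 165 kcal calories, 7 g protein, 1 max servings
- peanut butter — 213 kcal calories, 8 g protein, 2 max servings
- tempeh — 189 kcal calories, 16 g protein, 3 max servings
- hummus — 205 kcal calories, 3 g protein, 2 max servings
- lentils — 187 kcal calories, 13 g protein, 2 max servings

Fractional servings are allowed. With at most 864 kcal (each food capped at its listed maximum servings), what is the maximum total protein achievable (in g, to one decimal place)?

68.6 g

Protein per kcal: tempeh 0.08466, lentils 0.06952, sunflower seeds 0.04242, peanut butter 0.03756, hummus 0.01463.
Take 3 servings of tempeh: uses 567 kcal, +48.0 g protein (running total 48.0 g).
Take 1.588 servings of lentils: uses 297 kcal, +20.6 g protein (running total 68.6 g).
Greedy by best ratio exhausts the calories allowance optimally: 68.6 g.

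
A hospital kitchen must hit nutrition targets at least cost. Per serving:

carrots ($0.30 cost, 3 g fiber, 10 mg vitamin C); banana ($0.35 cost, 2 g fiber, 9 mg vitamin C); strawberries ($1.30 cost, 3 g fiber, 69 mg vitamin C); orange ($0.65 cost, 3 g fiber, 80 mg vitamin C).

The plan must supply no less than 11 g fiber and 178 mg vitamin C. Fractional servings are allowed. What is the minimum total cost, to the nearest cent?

$1.81

The cheapest plan sits at a corner of the feasible region — with two constraints it uses at most two foods.
carrots only: max(11/3, 178/10) = 17.8 servings → $5.34.
banana only: max(11/2, 178/9) = 19.78 servings → $6.92.
strawberries only: max(11/3, 178/69) = 3.667 servings → $4.77.
orange only: max(11/3, 178/80) = 3.667 servings → $2.38.
carrots + banana: intersection lies outside the first quadrant.
carrots + strawberries with both tight: 1.271 servings and 2.395 servings → $3.50.
carrots + orange with both tight: 1.648 servings and 2.019 servings → $1.81.
banana + strawberries with both tight: 2.027 servings and 2.315 servings → $3.72.
banana + orange with both tight: 2.602 servings and 1.932 servings → $2.17.
strawberries + orange: the both-tight solution has a negative serving — not a feasible corner.
Cheapest feasible corner: $1.81.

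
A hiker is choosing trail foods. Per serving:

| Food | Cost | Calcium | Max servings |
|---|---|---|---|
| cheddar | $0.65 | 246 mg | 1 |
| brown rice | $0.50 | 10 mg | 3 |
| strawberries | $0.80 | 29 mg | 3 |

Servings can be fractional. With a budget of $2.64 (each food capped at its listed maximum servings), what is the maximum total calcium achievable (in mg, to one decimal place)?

Calcium per dollar: cheddar 378.5, strawberries 36.25, brown rice 20.
Take 1 serving of cheddar: spends $0.65, +246.0 mg calcium (running total 246.0 mg).
Take 2.487 servings of strawberries: spends $1.99, +72.1 mg calcium (running total 318.1 mg).
Greedy by best ratio exhausts the cost allowance optimally: 318.1 mg.

318.1 mg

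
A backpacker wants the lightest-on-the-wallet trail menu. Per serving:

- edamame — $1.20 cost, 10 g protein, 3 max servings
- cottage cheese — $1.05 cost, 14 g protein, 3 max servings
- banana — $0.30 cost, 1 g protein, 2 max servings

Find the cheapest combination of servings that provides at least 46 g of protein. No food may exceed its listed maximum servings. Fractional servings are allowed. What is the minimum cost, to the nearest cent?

Cost per g of protein: cottage cheese $0.0750, edamame $0.1200, banana $0.3000.
Take 3 servings of cottage cheese: +42.0 g protein for $3.15 (total $3.15, still need 4.0 g).
Take 0.4 servings of edamame: +4.0 g protein for $0.48 (total $3.63, still need 0.0 g).
Greedy by cheapest-per-g is optimal for a single linear constraint, so the minimum cost is $3.63.

$3.63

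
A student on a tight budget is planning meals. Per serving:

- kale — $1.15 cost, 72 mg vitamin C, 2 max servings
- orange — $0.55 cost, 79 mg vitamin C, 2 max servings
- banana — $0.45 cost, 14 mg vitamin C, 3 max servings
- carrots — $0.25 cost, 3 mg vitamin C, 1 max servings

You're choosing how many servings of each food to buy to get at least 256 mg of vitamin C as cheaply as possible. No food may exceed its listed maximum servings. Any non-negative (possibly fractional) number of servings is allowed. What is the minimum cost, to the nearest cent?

$2.67

Cost per mg of vitamin C: orange $0.0070, kale $0.0160, banana $0.0321, carrots $0.0833.
Take 2 servings of orange: +158.0 mg vitamin C for $1.10 (total $1.10, still need 98.0 mg).
Take 1.361 servings of kale: +98.0 mg vitamin C for $1.57 (total $2.67, still need 0.0 mg).
Greedy by cheapest-per-mg is optimal for a single linear constraint, so the minimum cost is $2.67.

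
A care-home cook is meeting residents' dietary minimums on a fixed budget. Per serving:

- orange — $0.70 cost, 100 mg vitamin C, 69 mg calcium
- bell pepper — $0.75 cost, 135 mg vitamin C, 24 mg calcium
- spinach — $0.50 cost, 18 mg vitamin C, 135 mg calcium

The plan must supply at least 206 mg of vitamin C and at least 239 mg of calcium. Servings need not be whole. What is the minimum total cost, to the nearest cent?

This is a tiny linear program; its minimum lies at a vertex of the feasible set. List the vertices and price them.
orange only: max(206/100, 239/69) = 3.464 servings → $2.42.
bell pepper only: max(206/135, 239/24) = 9.958 servings → $7.47.
spinach only: max(206/18, 239/135) = 11.44 servings → $5.72.
orange + bell pepper: the both-tight solution has a negative serving — not a feasible corner.
orange + spinach with both tight: 1.918 servings and 0.7902 servings → $1.74.
bell pepper + spinach with both tight: 1.321 servings and 1.535 servings → $1.76.
Cheapest feasible corner: $1.74.

$1.74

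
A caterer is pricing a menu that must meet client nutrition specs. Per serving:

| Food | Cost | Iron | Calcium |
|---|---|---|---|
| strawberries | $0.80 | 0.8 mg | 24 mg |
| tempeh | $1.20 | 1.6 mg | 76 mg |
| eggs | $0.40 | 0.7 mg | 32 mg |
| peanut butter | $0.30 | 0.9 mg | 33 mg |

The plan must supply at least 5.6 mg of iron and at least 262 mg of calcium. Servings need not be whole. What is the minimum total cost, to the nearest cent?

$2.38

strawberries only: max(5.6/0.8, 262/24) = 10.92 servings → $8.73.
tempeh only: max(5.6/1.6, 262/76) = 3.5 servings → $4.20.
eggs only: max(5.6/0.7, 262/32) = 8.188 servings → $3.27.
peanut butter only: max(5.6/0.9, 262/33) = 7.939 servings → $2.38.
strawberries + tempeh with both tight: 0.2857 servings and 3.357 servings → $4.26.
strawberries + eggs: the both-tight solution has a negative serving — not a feasible corner.
strawberries + peanut butter: the both-tight solution has a negative serving — not a feasible corner.
tempeh + eggs with both tight: 2.1 servings and 3.2 servings → $3.80.
tempeh + peanut butter with both tight: 3.269 servings and 0.4103 servings → $4.05.
eggs + peanut butter with both targets exact would need a negative amount; discard.
So the least-cost plan costs $2.38.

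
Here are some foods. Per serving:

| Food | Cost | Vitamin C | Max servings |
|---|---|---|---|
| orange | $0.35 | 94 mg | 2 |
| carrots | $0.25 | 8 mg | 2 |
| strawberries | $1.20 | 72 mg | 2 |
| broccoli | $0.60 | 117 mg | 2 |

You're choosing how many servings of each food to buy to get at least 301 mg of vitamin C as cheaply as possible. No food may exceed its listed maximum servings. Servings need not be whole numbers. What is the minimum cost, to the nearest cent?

$1.28

Cost per mg of vitamin C: orange $0.0037, broccoli $0.0051, strawberries $0.0167, carrots $0.0312.
Take 2 servings of orange: +188.0 mg vitamin C for $0.70 (total $0.70, still need 113.0 mg).
Take 0.9658 servings of broccoli: +113.0 mg vitamin C for $0.58 (total $1.28, still need 0.0 mg).
Filling from the cheapest source first is optimal under one linear minimum: $1.28.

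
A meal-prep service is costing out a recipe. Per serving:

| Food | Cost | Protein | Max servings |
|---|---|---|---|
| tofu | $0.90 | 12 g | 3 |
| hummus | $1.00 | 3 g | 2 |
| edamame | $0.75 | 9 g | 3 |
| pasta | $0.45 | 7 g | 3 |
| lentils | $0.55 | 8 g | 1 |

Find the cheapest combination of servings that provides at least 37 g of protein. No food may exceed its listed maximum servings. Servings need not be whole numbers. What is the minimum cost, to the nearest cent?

Cost per g of protein: pasta $0.0643, lentils $0.0688, tofu $0.0750, edamame $0.0833, hummus $0.3333.
Take 3 servings of pasta: +21.0 g protein for $1.35 (total $1.35, still need 16.0 g).
Take 1 serving of lentils: +8.0 g protein for $0.55 (total $1.90, still need 8.0 g).
Take 0.6667 servings of tofu: +8.0 g protein for $0.60 (total $2.50, still need 0.0 g).
Filling from the cheapest source first is optimal under one linear minimum: $2.50.

$2.50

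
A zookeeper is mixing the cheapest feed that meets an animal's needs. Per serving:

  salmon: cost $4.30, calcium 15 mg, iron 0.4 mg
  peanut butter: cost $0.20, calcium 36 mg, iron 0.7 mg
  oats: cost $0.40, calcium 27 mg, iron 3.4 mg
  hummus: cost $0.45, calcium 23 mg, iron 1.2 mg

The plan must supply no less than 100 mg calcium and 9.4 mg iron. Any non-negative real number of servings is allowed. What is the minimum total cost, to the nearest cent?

The cheapest plan sits at a corner of the feasible region — with two constraints it uses at most two foods.
salmon only: max(100/15, 9.4/0.4) = 23.5 servings → $101.05.
peanut butter only: max(100/36, 9.4/0.7) = 13.43 servings → $2.69.
oats only: max(100/27, 9.4/3.4) = 3.704 servings → $1.48.
hummus only: max(100/23, 9.4/1.2) = 7.833 servings → $3.52.
salmon + peanut butter: the both-tight solution has a negative serving — not a feasible corner.
salmon + oats with both tight: 2.144 servings and 2.512 servings → $10.23.
salmon + hummus: intersection lies outside the first quadrant.
peanut butter + oats with both tight: 0.8329 servings and 2.593 servings → $1.20.
peanut butter + hummus with both targets exact would need a negative amount; discard.
oats + hummus with both tight: 2.1 servings and 1.882 servings → $1.69.
So the least-cost plan costs $1.20.

$1.20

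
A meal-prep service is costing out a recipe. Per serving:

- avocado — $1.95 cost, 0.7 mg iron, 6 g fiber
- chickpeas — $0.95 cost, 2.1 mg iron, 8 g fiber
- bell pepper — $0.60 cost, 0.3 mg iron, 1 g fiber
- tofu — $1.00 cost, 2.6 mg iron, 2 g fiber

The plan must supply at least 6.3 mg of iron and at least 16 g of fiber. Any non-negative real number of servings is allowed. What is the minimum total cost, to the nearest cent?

$2.67

For a min-cost LP with two ≥-constraints, a basic feasible solution has at most two positive variables.
avocado only: max(6.3/0.7, 16/6) = 9 servings → $17.55.
chickpeas only: max(6.3/2.1, 16/8) = 3 servings → $2.85.
bell pepper only: max(6.3/0.3, 16/1) = 21 servings → $12.60.
tofu only: max(6.3/2.6, 16/2) = 8 servings → $8.00.
avocado + chickpeas: intersection lies outside the first quadrant.
avocado + bell pepper: intersection lies outside the first quadrant.
avocado + tofu with both tight: 2.042 servings and 1.873 servings → $5.86.
chickpeas + bell pepper: the both-tight solution has a negative serving — not a feasible corner.
chickpeas + tofu with both tight: 1.747 servings and 1.012 servings → $2.67.
bell pepper + tofu with both tight: 14.5 servings and 0.75 servings → $9.45.
Cheapest feasible corner: $2.67.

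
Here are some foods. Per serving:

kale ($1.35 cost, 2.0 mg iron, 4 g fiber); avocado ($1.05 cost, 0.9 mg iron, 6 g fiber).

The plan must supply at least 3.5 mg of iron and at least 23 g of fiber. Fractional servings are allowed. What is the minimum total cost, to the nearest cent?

Two binding constraints pin down two serving amounts, so the optimal mix uses at most two foods. The candidates are each food alone (scaled to the tighter of iron/fiber) and each pair with both constraints tight.
kale only: max(3.5/2.0, 23/4) = 5.75 servings → $7.76.
avocado only: max(3.5/0.9, 23/6) = 3.889 servings → $4.08.
kale + avocado with both tight: 0.03571 servings and 3.81 servings → $4.05.
The minimum over all feasible corners is $4.05.

$4.05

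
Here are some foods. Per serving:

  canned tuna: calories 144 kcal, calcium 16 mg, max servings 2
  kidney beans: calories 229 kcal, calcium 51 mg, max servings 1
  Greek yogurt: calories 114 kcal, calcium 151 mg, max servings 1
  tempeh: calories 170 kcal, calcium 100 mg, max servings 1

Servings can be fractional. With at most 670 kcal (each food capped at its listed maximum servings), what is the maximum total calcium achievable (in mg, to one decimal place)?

319.4 mg

Calcium per kcal: Greek yogurt 1.325, tempeh 0.5882, kidney beans 0.2227, canned tuna 0.1111.
Take 1 serving of Greek yogurt: uses 114 kcal, +151.0 mg calcium (running total 151.0 mg).
Take 1 serving of tempeh: uses 170 kcal, +100.0 mg calcium (running total 251.0 mg).
Take 1 serving of kidney beans: uses 229 kcal, +51.0 mg calcium (running total 302.0 mg).
Take 1.09 servings of canned tuna: uses 157 kcal, +17.4 mg calcium (running total 319.4 mg).
Filling greedily by calcium-per-kcal is optimal for one linear limit, giving 319.4 mg.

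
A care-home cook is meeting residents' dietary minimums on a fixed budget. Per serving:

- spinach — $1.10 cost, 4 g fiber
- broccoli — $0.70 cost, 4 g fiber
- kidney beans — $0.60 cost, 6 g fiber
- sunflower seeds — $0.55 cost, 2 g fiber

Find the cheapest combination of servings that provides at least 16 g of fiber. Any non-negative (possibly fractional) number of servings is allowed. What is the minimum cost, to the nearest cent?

Cost per g of fiber: kidney beans $0.1000, broccoli $0.1750, spinach $0.2750, sunflower seeds $0.2750.
With no serving limits, use only kidney beans: 16 g / 6 g = 2.667 servings × $0.60 = $1.60.

$1.60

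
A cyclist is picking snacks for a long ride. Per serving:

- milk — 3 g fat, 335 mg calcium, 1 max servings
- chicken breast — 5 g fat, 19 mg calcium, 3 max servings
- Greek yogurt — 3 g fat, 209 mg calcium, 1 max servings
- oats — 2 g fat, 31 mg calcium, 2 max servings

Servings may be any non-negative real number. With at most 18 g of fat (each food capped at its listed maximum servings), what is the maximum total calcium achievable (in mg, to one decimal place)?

Calcium per g fat: milk 111.7, Greek yogurt 69.67, oats 15.5, chicken breast 3.8.
Take 1 serving of milk: uses 3 g fat, +335.0 mg calcium (running total 335.0 mg).
Take 1 serving of Greek yogurt: uses 3 g fat, +209.0 mg calcium (running total 544.0 mg).
Take 2 servings of oats: uses 4 g fat, +62.0 mg calcium (running total 606.0 mg).
Take 1.6 servings of chicken breast: uses 8 g fat, +30.4 mg calcium (running total 636.4 mg).
Filling greedily by calcium-per-g fat is optimal for one linear limit, giving 636.4 mg.

636.4 mg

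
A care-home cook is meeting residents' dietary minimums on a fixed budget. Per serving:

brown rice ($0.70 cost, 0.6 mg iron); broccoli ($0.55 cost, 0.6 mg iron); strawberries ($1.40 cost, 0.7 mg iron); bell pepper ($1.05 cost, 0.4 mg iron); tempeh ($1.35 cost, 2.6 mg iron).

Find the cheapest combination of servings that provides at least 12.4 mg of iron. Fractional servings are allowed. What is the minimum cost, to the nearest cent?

Cost per mg of iron: tempeh $0.5192, broccoli $0.9167, brown rice $1.1667, strawberries $2.0000, bell pepper $2.6250.
With no serving limits, use only tempeh: 12.4 mg / 2.6 mg = 4.769 servings × $1.35 = $6.44.

$6.44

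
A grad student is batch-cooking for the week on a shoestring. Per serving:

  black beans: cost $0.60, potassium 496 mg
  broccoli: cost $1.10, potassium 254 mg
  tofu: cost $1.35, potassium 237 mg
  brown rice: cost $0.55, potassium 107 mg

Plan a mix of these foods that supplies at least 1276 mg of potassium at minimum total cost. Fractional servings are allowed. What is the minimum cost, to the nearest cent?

$1.54

Cost per mg of potassium: black beans $0.0012, broccoli $0.0043, brown rice $0.0051, tofu $0.0057.
With no serving limits, use only black beans: 1276 mg / 496 mg = 2.573 servings × $0.60 = $1.54.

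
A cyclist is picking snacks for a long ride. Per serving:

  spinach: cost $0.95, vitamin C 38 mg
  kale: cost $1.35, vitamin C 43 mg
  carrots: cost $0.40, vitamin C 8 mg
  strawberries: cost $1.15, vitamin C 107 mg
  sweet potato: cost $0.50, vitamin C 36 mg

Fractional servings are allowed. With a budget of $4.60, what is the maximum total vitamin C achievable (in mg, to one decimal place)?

Vitamin C per dollar: strawberries 93.04, sweet potato 72, spinach 40, kale 31.85, carrots 20.
With no serving limits, spend the whole cost allowance on strawberries: $4.60 / $1.15 × 107 mg = 428.0 mg.

428.0 mg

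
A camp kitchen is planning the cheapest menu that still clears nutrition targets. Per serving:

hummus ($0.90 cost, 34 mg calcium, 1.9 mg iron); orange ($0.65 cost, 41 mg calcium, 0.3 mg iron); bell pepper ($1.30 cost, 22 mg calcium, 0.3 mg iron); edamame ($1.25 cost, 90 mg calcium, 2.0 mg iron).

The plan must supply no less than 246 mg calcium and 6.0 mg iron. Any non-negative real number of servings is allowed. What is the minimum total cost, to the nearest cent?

At the optimum either one food covers both requirements or two foods hit both targets exactly; no other combination can be cheaper.
hummus only: max(246/34, 6.0/1.9) = 7.235 servings → $6.51.
orange only: max(246/41, 6.0/0.3) = 20 servings → $13.00.
bell pepper only: max(246/22, 6.0/0.3) = 20 servings → $26.00.
edamame only: max(246/90, 6.0/2.0) = 3 servings → $3.75.
hummus + orange with both tight: 2.544 servings and 3.891 servings → $4.82.
hummus + bell pepper with both tight: 1.842 servings and 8.335 servings → $12.49.
hummus + edamame with both tight: 0.466 servings and 2.557 servings → $3.62.
orange + bell pepper: intersection lies outside the first quadrant.
orange + edamame with both targets exact would need a negative amount; discard.
bell pepper + edamame: intersection lies outside the first quadrant.
The minimum over all feasible corners is $3.62.

$3.62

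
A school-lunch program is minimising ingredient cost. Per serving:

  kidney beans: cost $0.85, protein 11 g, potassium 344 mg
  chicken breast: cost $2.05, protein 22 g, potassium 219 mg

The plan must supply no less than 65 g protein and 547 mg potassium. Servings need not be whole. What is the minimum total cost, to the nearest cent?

Check every corner: each single food scaled to meet both minima, and each pair solved so both constraints bind.
kidney beans only: max(65/11, 547/344) = 5.909 servings → $5.02.
chicken breast only: max(65/22, 547/219) = 2.955 servings → $6.06.
kidney beans + chicken breast with both targets exact would need a negative amount; discard.
The minimum over all feasible corners is $5.02.

$5.02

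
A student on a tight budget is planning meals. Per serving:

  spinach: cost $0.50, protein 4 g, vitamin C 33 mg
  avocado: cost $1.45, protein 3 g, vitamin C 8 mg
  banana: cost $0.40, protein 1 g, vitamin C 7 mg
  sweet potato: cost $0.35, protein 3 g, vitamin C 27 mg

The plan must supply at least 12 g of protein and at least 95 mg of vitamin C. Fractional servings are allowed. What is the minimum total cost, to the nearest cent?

This is a tiny linear program; its minimum lies at a vertex of the feasible set. List the vertices and price them.
spinach only: max(12/4, 95/33) = 3 servings → $1.50.
avocado only: max(12/3, 95/8) = 11.88 servings → $17.22.
banana only: max(12/1, 95/7) = 13.57 servings → $5.43.
sweet potato only: max(12/3, 95/27) = 4 servings → $1.40.
spinach + avocado with both tight: 2.821 servings and 0.2388 servings → $1.76.
spinach + banana with both tight: 2.2 servings and 3.2 servings → $2.38.
spinach + sweet potato with both targets exact would need a negative amount; discard.
avocado + banana: the both-tight solution has a negative serving — not a feasible corner.
avocado + sweet potato with both tight: 0.6842 servings and 3.316 servings → $2.15.
banana + sweet potato with both tight: 6.5 servings and 1.833 servings → $3.24.
Cheapest feasible corner: $1.40.

$1.40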